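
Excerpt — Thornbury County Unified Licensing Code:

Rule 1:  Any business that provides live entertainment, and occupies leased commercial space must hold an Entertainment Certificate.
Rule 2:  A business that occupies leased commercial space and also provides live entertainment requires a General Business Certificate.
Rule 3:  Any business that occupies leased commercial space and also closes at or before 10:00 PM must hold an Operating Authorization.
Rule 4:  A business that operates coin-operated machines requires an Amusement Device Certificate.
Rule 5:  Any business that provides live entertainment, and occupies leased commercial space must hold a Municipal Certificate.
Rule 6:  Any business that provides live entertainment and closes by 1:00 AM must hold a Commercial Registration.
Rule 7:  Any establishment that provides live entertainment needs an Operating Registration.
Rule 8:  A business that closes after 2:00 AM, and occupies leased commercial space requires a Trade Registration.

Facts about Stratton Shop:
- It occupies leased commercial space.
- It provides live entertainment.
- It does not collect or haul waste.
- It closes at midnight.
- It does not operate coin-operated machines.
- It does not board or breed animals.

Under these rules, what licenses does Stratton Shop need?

Commercial Registration, Entertainment Certificate, General Business Certificate, Municipal Certificate, Operating Registration

Rule 1: provides live entertainment; occupies leased commercial space → Entertainment Certificate required.
Rule 2: occupies leased commercial space; provides live entertainment → General Business Certificate required.
Rule 3: occupies leased commercial space; closes midnight, after 10:00 PM → Operating Authorization not required.
Rule 4: does not operate coin-operated machines → Amusement Device Certificate not required.
Rule 5: provides live entertainment; occupies leased commercial space → Municipal Certificate required.
Rule 6: provides live entertainment; closes midnight, at/before 1:00 AM → Commercial Registration required.
Rule 7: provides live entertainment → Operating Registration required.
Rule 8: closes midnight, at/before 2:00 AM; occupies leased commercial space → Trade Registration not required.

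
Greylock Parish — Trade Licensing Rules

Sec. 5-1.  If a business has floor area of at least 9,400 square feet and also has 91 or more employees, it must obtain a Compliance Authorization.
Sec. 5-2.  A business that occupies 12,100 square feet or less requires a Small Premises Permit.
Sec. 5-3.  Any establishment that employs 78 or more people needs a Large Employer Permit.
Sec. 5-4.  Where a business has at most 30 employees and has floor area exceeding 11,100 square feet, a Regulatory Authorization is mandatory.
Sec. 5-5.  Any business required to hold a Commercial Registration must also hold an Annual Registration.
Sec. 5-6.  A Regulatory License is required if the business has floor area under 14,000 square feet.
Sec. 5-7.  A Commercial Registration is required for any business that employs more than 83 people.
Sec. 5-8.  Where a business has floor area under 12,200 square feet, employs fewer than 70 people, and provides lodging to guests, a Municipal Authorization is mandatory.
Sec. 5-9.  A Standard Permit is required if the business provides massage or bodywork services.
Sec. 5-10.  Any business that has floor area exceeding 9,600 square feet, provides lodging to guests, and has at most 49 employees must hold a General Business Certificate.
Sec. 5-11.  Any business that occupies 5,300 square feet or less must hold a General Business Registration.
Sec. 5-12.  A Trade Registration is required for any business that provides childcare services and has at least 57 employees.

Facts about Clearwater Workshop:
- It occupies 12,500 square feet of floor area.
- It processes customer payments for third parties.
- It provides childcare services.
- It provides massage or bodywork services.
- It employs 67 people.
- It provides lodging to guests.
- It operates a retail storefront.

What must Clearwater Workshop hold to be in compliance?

Sec. 5-1. floor area 12,500 square feet ≥ 9,400 square feet; employees 67 < 91 → Compliance Authorization not required.
Sec. 5-2. floor area 12,500 square feet > 12,100 square feet → Small Premises Permit not required.
Sec. 5-3. employees 67 < 78 → Large Employer Permit not required.
Sec. 5-4. employees 67 > 30; floor area 12,500 square feet > 11,100 square feet → Regulatory Authorization not required.
Sec. 5-5. Commercial Registration is not required → no effect.
Sec. 5-6. floor area 12,500 square feet < 14,000 square feet → Regulatory License required.
Sec. 5-7. employees 67 ≤ 83 → Commercial Registration not required.
Sec. 5-8. floor area 12,500 square feet ≥ 12,200 square feet; employees 67 < 70; provides lodging to guests → Municipal Authorization not required.
Sec. 5-9. provides massage or bodywork services → Standard Permit required.
Sec. 5-10. floor area 12,500 square feet > 9,600 square feet; provides lodging to guests; employees 67 > 49 → General Business Certificate not required.
Sec. 5-11. floor area 12,500 square feet > 5,300 square feet → General Business Registration not required.
Sec. 5-12. provides childcare services; employees 67 ≥ 57 → Trade Registration required.

Regulatory License, Standard Permit, Trade Registration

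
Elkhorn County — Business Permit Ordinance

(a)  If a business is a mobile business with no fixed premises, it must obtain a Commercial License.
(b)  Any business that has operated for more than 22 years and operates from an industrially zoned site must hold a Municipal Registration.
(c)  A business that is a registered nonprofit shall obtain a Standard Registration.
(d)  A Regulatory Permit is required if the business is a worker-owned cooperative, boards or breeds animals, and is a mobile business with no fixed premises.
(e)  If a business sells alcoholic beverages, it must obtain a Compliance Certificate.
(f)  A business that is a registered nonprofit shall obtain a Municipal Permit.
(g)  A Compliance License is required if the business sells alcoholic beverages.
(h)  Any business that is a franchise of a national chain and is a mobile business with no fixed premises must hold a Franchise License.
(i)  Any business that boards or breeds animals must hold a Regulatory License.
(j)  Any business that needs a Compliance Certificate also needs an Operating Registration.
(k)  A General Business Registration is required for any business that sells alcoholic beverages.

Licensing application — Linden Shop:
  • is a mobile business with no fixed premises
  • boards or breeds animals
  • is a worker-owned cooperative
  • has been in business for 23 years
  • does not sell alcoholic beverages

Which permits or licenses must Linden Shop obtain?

(a) is a mobile business with no fixed premises → Commercial License required.
(b) years in business 23 > 22; is a mobile business with no fixed premises (not: operates from an industrially zoned site) → Municipal Registration not required.
(c) is a worker-owned cooperative (not: is a registered nonprofit) → Standard Registration not required.
(d) is a worker-owned cooperative; boards or breeds animals; is a mobile business with no fixed premises → Regulatory Permit required.
(e) does not sell alcoholic beverages → Compliance Certificate not required.
(f) is a worker-owned cooperative (not: is a registered nonprofit) → Municipal Permit not required.
(g) does not sell alcoholic beverages → Compliance License not required.
(h) is a worker-owned cooperative (not: is a franchise of a national chain); is a mobile business with no fixed premises → Franchise License not required.
(i) boards or breeds animals → Regulatory License required.
(j) Compliance Certificate is not required → no effect.
(k) does not sell alcoholic beverages → General Business Registration not required.

Commercial License, Regulatory License, Regulatory Permit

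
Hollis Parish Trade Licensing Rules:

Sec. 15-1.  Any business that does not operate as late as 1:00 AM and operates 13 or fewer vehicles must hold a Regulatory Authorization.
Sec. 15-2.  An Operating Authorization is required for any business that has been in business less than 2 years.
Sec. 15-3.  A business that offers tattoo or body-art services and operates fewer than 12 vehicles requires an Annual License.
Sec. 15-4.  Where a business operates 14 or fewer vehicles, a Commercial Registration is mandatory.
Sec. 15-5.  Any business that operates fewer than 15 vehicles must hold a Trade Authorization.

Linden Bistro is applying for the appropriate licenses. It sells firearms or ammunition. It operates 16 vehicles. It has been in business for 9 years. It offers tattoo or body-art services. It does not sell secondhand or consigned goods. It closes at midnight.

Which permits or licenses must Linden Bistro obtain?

None

Sec. 15-1. closes midnight, at/before 1:00 AM; vehicles 16 > 13 → Regulatory Authorization not required.
Sec. 15-2. years in business 9 ≥ 2 → Operating Authorization not required.
Sec. 15-3. offers tattoo or body-art services; vehicles 16 ≥ 12 → Annual License not required.
Sec. 15-4. vehicles 16 > 14 → Commercial Registration not required.
Sec. 15-5. vehicles 16 ≥ 15 → Trade Authorization not required.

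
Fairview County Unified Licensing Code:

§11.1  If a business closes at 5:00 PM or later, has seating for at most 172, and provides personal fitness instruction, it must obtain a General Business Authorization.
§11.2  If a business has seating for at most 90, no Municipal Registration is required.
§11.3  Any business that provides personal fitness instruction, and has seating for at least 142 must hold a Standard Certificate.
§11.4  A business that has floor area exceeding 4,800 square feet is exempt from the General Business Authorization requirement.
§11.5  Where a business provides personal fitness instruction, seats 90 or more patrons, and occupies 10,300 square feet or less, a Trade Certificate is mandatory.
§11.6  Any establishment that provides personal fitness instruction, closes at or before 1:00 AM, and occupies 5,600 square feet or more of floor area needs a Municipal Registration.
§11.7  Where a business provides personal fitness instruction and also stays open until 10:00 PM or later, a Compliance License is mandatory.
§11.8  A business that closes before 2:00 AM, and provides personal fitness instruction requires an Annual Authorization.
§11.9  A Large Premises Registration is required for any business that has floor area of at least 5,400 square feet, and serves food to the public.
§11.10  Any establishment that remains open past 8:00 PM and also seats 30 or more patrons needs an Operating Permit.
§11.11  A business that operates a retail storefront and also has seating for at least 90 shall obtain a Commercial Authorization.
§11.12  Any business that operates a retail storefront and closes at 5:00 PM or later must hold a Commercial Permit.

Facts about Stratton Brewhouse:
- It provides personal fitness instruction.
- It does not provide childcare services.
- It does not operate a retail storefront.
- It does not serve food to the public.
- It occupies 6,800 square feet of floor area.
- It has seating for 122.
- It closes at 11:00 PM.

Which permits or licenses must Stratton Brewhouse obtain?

Annual Authorization, Compliance License, Municipal Registration, Operating Permit, Trade Certificate

§11.1 closes 11:00 PM, after 5:00 PM; seating 122 ≤ 172; provides personal fitness instruction → General Business Authorization required.
§11.2 seating 122 > 90 → Municipal Registration exemption does not apply.
§11.3 provides personal fitness instruction; seating 122 < 142 → Standard Certificate not required.
§11.4 floor area 6,800 square feet > 4,800 square feet → exempt from General Business Authorization.
§11.5 provides personal fitness instruction; seating 122 ≥ 90; floor area 6,800 square feet ≤ 10,300 square feet → Trade Certificate required.
§11.6 provides personal fitness instruction; closes 11:00 PM, at/before 1:00 AM; floor area 6,800 square feet ≥ 5,600 square feet → Municipal Registration required.
§11.7 provides personal fitness instruction; closes 11:00 PM, after 10:00 PM → Compliance License required.
§11.8 closes 11:00 PM, at/before 2:00 AM; provides personal fitness instruction → Annual Authorization required.
§11.9 floor area 6,800 square feet ≥ 5,400 square feet; does not serve food to the public → Large Premises Registration not required.
§11.10 closes 11:00 PM, after 8:00 PM; seating 122 ≥ 30 → Operating Permit required.
§11.11 does not operate a retail storefront; seating 122 ≥ 90 → Commercial Authorization not required.
§11.12 does not operate a retail storefront; closes 11:00 PM, after 5:00 PM → Commercial Permit not required.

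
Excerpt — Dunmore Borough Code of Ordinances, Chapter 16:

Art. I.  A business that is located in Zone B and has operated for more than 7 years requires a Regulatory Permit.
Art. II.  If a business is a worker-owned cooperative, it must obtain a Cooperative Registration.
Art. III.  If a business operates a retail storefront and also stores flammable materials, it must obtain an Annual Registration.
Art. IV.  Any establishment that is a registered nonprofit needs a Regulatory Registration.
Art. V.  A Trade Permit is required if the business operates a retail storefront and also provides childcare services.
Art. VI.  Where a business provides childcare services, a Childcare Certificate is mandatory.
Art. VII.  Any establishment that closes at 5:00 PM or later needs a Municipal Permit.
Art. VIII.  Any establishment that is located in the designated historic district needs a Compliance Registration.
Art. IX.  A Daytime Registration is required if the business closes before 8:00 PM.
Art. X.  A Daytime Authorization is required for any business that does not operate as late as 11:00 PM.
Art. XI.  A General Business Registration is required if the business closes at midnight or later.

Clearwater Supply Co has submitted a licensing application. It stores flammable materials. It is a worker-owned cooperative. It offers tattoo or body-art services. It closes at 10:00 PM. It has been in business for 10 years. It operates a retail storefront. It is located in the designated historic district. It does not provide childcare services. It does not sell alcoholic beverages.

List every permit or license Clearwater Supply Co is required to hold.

Annual Registration, Compliance Registration, Cooperative Registration, Daytime Authorization, Municipal Permit

Art. I. is located in the designated historic district (not: is located in Zone B); years in business 10 > 7 → Regulatory Permit not required.
Art. II. is a worker-owned cooperative → Cooperative Registration required.
Art. III. operates a retail storefront; stores flammable materials → Annual Registration required.
Art. IV. is a worker-owned cooperative (not: is a registered nonprofit) → Regulatory Registration not required.
Art. V. operates a retail storefront; does not provide childcare services → Trade Permit not required.
Art. VI. does not provide childcare services → Childcare Certificate not required.
Art. VII. closes 10:00 PM, after 5:00 PM → Municipal Permit required.
Art. VIII. is located in the designated historic district → Compliance Registration required.
Art. IX. closes 10:00 PM, after 8:00 PM → Daytime Registration not required.
Art. X. closes 10:00 PM, at/before 11:00 PM → Daytime Authorization required.
Art. XI. closes 10:00 PM, at/before midnight → General Business Registration not required.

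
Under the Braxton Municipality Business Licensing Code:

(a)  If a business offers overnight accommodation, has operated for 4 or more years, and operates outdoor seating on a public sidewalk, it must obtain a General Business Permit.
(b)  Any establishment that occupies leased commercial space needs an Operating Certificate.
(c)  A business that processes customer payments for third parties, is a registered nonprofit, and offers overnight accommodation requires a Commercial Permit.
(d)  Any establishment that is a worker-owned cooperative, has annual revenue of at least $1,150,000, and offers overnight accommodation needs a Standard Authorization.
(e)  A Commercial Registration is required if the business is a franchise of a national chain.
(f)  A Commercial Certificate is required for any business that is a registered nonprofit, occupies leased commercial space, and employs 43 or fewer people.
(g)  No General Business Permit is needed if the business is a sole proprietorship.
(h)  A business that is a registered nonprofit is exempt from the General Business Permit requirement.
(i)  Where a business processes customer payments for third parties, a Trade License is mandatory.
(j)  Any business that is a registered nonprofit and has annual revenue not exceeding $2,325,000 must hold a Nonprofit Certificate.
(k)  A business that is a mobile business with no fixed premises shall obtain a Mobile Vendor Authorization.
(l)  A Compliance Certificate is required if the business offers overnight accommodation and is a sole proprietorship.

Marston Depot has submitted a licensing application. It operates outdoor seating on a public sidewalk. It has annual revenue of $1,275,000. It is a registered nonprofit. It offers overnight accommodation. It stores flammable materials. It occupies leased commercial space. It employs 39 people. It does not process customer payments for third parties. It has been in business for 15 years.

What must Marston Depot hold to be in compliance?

Commercial Certificate, Nonprofit Certificate, Operating Certificate

(a) offers overnight accommodation; years in business 15 ≥ 4; operates outdoor seating on a public sidewalk → General Business Permit required.
(b) occupies leased commercial space → Operating Certificate required.
(c) does not process customer payments for third parties; is a registered nonprofit; offers overnight accommodation → Commercial Permit not required.
(d) is a registered nonprofit (not: is a worker-owned cooperative); revenue $1,275,000 ≥ $1,150,000; offers overnight accommodation → Standard Authorization not required.
(e) is a registered nonprofit (not: is a franchise of a national chain) → Commercial Registration not required.
(f) is a registered nonprofit; occupies leased commercial space; employees 39 ≤ 43 → Commercial Certificate required.
(g) is a registered nonprofit (not: is a sole proprietorship) → General Business Permit exemption does not apply.
(h) is a registered nonprofit → exempt from General Business Permit.
(i) does not process customer payments for third parties → Trade License not required.
(j) is a registered nonprofit; revenue $1,275,000 ≤ $2,325,000 → Nonprofit Certificate required.
(k) occupies leased commercial space (not: is a mobile business with no fixed premises) → Mobile Vendor Authorization not required.
(l) offers overnight accommodation; is a registered nonprofit (not: is a sole proprietorship) → Compliance Certificate not required.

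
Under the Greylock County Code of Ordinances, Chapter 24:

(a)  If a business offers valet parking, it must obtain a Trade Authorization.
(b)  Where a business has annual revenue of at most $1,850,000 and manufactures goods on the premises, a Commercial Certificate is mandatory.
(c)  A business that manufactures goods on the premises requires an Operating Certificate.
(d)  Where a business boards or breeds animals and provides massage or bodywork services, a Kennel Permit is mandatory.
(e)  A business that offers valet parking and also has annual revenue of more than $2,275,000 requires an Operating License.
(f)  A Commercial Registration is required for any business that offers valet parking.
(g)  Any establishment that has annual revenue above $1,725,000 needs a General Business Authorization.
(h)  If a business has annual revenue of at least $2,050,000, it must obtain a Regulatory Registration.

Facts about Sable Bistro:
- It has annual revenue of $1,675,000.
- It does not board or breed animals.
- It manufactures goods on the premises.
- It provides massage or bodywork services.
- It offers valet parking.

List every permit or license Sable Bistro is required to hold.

Commercial Certificate, Commercial Registration, Operating Certificate, Trade Authorization

(a) offers valet parking → Trade Authorization required.
(b) revenue $1,675,000 ≤ $1,850,000; manufactures goods on the premises → Commercial Certificate required.
(c) manufactures goods on the premises → Operating Certificate required.
(d) does not board or breed animals; provides massage or bodywork services → Kennel Permit not required.
(e) offers valet parking; revenue $1,675,000 ≤ $2,275,000 → Operating License not required.
(f) offers valet parking → Commercial Registration required.
(g) revenue $1,675,000 ≤ $1,725,000 → General Business Authorization not required.
(h) revenue $1,675,000 < $2,050,000 → Regulatory Registration not required.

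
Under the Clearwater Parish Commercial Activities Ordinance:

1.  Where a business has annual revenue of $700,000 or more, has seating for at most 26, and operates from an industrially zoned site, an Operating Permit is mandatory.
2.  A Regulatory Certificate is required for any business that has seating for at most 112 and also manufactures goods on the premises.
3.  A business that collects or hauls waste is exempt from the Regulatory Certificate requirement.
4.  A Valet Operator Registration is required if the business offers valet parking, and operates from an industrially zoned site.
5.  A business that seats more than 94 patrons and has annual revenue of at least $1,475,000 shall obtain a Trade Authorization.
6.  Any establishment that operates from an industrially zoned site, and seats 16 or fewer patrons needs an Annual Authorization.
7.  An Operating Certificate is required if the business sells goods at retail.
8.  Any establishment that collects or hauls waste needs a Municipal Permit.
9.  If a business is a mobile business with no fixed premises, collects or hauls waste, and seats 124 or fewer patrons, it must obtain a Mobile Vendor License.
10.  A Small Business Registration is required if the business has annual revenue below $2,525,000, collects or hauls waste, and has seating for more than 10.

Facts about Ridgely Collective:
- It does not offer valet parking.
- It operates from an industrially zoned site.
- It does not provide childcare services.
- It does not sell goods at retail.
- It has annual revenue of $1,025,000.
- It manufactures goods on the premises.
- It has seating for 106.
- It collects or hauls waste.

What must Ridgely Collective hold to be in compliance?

1. revenue $1,025,000 ≥ $700,000; seating 106 > 26; operates from an industrially zoned site → Operating Permit not required.
2. seating 106 ≤ 112; manufactures goods on the premises → Regulatory Certificate required.
3. collects or hauls waste → exempt from Regulatory Certificate.
4. does not offer valet parking; operates from an industrially zoned site → Valet Operator Registration not required.
5. seating 106 > 94; revenue $1,025,000 < $1,475,000 → Trade Authorization not required.
6. operates from an industrially zoned site; seating 106 > 16 → Annual Authorization not required.
7. does not sell goods at retail → Operating Certificate not required.
8. collects or hauls waste → Municipal Permit required.
9. operates from an industrially zoned site (not: is a mobile business with no fixed premises); collects or hauls waste; seating 106 ≤ 124 → Mobile Vendor License not required.
10. revenue $1,025,000 < $2,525,000; collects or hauls waste; seating 106 > 10 → Small Business Registration required.

Municipal Permit, Small Business Registration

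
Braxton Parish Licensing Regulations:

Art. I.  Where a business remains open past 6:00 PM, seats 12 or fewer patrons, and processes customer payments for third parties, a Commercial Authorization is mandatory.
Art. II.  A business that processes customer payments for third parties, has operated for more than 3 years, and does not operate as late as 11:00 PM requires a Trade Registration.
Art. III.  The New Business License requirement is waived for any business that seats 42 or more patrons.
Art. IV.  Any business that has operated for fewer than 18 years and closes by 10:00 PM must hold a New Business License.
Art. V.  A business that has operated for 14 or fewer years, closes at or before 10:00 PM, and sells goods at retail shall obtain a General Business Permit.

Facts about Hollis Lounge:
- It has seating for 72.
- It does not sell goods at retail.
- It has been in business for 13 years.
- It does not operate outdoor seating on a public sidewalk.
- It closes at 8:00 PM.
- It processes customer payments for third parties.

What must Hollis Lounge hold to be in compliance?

Trade Registration

Art. I. closes 8:00 PM, after 6:00 PM; seating 72 > 12; processes customer payments for third parties → Commercial Authorization not required.
Art. II. processes customer payments for third parties; years in business 13 > 3; closes 8:00 PM, at/before 11:00 PM → Trade Registration required.
Art. III. seating 72 ≥ 42 → exempt from New Business License.
Art. IV. years in business 13 < 18; closes 8:00 PM, at/before 10:00 PM → New Business License required.
Art. V. years in business 13 ≤ 14; closes 8:00 PM, at/before 10:00 PM; does not sell goods at retail → General Business Permit not required.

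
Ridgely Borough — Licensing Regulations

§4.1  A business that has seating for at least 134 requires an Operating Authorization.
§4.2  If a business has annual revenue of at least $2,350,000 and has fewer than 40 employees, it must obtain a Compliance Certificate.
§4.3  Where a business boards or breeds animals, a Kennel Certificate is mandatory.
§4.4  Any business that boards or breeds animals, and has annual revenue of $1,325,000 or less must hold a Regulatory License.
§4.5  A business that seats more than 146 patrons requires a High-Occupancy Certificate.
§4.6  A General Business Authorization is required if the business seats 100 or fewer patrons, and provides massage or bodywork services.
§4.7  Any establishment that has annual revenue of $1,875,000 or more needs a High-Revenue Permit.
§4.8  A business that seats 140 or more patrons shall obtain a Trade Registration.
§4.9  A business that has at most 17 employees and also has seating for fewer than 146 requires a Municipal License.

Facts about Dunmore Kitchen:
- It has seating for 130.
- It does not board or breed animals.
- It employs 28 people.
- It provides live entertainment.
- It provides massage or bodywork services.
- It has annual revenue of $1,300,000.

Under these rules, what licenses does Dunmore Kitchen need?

None

§4.1 seating 130 < 134 → Operating Authorization not required.
§4.2 revenue $1,300,000 < $2,350,000; employees 28 < 40 → Compliance Certificate not required.
§4.3 does not board or breed animals → Kennel Certificate not required.
§4.4 does not board or breed animals; revenue $1,300,000 ≤ $1,325,000 → Regulatory License not required.
§4.5 seating 130 ≤ 146 → High-Occupancy Certificate not required.
§4.6 seating 130 > 100; provides massage or bodywork services → General Business Authorization not required.
§4.7 revenue $1,300,000 < $1,875,000 → High-Revenue Permit not required.
§4.8 seating 130 < 140 → Trade Registration not required.
§4.9 employees 28 > 17; seating 130 < 146 → Municipal License not required.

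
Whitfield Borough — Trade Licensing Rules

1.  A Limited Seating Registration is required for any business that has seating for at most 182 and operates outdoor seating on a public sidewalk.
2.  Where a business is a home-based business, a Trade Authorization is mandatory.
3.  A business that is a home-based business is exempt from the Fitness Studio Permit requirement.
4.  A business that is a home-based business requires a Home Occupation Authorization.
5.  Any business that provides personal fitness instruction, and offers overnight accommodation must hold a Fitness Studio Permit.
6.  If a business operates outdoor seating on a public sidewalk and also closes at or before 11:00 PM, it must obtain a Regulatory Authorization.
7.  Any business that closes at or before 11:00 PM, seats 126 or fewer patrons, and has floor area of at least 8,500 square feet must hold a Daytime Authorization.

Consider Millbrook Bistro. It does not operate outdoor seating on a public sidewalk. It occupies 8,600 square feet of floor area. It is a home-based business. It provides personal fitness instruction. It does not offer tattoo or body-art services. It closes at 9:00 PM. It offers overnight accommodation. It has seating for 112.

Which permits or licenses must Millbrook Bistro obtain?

Daytime Authorization, Home Occupation Authorization, Trade Authorization

1. seating 112 ≤ 182; does not operate outdoor seating on a public sidewalk → Limited Seating Registration not required.
2. is a home-based business → Trade Authorization required.
3. is a home-based business → exempt from Fitness Studio Permit.
4. is a home-based business → Home Occupation Authorization required.
5. provides personal fitness instruction; offers overnight accommodation → Fitness Studio Permit required.
6. does not operate outdoor seating on a public sidewalk; closes 9:00 PM, at/before 11:00 PM → Regulatory Authorization not required.
7. closes 9:00 PM, at/before 11:00 PM; seating 112 ≤ 126; floor area 8,600 square feet ≥ 8,500 square feet → Daytime Authorization required.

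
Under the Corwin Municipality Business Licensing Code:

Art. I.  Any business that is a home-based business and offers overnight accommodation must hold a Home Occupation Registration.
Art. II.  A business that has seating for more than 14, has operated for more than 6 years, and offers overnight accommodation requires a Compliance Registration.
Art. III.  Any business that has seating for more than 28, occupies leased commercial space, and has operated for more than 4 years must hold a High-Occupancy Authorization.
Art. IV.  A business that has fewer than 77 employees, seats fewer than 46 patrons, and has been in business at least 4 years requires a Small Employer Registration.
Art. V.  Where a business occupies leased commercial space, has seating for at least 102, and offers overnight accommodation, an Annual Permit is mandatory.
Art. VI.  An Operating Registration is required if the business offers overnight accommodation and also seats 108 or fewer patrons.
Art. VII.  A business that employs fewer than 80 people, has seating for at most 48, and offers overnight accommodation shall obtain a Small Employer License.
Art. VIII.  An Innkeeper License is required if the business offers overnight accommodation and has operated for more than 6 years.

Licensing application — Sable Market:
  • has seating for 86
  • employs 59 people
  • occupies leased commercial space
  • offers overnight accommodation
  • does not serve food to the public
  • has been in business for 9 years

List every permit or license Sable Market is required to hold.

Art. I. occupies leased commercial space (not: is a home-based business); offers overnight accommodation → Home Occupation Registration not required.
Art. II. seating 86 > 14; years in business 9 > 6; offers overnight accommodation → Compliance Registration required.
Art. III. seating 86 > 28; occupies leased commercial space; years in business 9 > 4 → High-Occupancy Authorization required.
Art. IV. employees 59 < 77; seating 86 ≥ 46; years in business 9 ≥ 4 → Small Employer Registration not required.
Art. V. occupies leased commercial space; seating 86 < 102; offers overnight accommodation → Annual Permit not required.
Art. VI. offers overnight accommodation; seating 86 ≤ 108 → Operating Registration required.
Art. VII. employees 59 < 80; seating 86 > 48; offers overnight accommodation → Small Employer License not required.
Art. VIII. offers overnight accommodation; years in business 9 > 6 → Innkeeper License required.

Compliance Registration, High-Occupancy Authorization, Innkeeper License, Operating Registration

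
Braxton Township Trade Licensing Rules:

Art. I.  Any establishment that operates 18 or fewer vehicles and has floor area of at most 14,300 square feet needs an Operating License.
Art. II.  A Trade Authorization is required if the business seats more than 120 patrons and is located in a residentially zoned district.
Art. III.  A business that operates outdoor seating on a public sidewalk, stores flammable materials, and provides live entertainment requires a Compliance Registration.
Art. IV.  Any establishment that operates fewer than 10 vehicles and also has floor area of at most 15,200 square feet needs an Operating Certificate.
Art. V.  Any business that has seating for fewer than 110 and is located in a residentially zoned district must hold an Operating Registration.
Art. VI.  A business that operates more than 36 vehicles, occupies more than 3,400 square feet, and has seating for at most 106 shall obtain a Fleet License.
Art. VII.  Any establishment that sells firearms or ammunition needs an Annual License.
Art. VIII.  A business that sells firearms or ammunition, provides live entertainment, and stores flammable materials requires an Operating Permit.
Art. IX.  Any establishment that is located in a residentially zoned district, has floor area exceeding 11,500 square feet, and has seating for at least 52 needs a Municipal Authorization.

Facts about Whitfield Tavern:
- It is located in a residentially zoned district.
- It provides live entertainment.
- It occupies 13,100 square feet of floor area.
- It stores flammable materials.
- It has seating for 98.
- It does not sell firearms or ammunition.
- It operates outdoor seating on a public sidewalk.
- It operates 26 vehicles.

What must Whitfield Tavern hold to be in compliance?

Compliance Registration, Municipal Authorization, Operating Registration

Art. I. vehicles 26 > 18; floor area 13,100 square feet ≤ 14,300 square feet → Operating License not required.
Art. II. seating 98 ≤ 120; is located in a residentially zoned district → Trade Authorization not required.
Art. III. operates outdoor seating on a public sidewalk; stores flammable materials; provides live entertainment → Compliance Registration required.
Art. IV. vehicles 26 ≥ 10; floor area 13,100 square feet ≤ 15,200 square feet → Operating Certificate not required.
Art. V. seating 98 < 110; is located in a residentially zoned district → Operating Registration required.
Art. VI. vehicles 26 ≤ 36; floor area 13,100 square feet > 3,400 square feet; seating 98 ≤ 106 → Fleet License not required.
Art. VII. does not sell firearms or ammunition → Annual License not required.
Art. VIII. does not sell firearms or ammunition; provides live entertainment; stores flammable materials → Operating Permit not required.
Art. IX. is located in a residentially zoned district; floor area 13,100 square feet > 11,500 square feet; seating 98 ≥ 52 → Municipal Authorization required.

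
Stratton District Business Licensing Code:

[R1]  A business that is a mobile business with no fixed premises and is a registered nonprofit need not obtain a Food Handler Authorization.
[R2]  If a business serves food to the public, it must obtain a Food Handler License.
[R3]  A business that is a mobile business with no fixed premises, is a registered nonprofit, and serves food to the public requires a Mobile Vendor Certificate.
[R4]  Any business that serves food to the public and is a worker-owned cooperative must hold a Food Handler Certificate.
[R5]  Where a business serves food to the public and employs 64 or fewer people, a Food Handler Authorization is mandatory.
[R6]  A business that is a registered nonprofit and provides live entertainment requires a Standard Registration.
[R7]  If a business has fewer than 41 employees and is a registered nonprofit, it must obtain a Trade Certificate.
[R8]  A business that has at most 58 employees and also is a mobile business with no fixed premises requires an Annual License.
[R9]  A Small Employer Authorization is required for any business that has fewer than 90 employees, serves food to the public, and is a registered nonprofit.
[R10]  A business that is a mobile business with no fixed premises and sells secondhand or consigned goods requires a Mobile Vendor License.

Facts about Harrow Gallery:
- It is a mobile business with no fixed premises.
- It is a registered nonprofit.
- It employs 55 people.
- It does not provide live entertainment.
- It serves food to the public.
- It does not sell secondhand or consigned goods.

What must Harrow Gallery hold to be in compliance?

[R1] is a mobile business with no fixed premises; is a registered nonprofit → exempt from Food Handler Authorization.
[R2] serves food to the public → Food Handler License required.
[R3] is a mobile business with no fixed premises; is a registered nonprofit; serves food to the public → Mobile Vendor Certificate required.
[R4] serves food to the public; is a registered nonprofit (not: is a worker-owned cooperative) → Food Handler Certificate not required.
[R5] serves food to the public; employees 55 ≤ 64 → Food Handler Authorization required.
[R6] is a registered nonprofit; does not provide live entertainment → Standard Registration not required.
[R7] employees 55 ≥ 41; is a registered nonprofit → Trade Certificate not required.
[R8] employees 55 ≤ 58; is a mobile business with no fixed premises → Annual License required.
[R9] employees 55 < 90; serves food to the public; is a registered nonprofit → Small Employer Authorization required.
[R10] is a mobile business with no fixed premises; does not sell secondhand or consigned goods → Mobile Vendor License not required.

Annual License, Food Handler License, Mobile Vendor Certificate, Small Employer Authorization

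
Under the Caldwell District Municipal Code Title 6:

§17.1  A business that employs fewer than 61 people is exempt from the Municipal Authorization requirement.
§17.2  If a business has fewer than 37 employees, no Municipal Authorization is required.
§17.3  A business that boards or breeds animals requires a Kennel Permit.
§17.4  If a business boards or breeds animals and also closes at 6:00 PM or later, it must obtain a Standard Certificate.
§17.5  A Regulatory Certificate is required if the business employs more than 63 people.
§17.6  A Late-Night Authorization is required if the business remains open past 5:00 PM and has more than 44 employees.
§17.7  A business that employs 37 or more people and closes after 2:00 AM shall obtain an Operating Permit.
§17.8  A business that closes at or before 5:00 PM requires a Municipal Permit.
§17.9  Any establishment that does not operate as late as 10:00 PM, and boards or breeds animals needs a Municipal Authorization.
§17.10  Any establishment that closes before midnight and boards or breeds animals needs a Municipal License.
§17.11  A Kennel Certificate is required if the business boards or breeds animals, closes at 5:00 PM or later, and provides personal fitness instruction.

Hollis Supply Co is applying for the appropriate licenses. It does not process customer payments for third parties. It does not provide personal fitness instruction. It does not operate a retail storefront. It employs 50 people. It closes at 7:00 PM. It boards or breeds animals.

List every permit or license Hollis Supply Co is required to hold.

§17.1 employees 50 < 61 → exempt from Municipal Authorization.
§17.2 employees 50 ≥ 37 → Municipal Authorization exemption does not apply.
§17.3 boards or breeds animals → Kennel Permit required.
§17.4 boards or breeds animals; closes 7:00 PM, after 6:00 PM → Standard Certificate required.
§17.5 employees 50 ≤ 63 → Regulatory Certificate not required.
§17.6 closes 7:00 PM, after 5:00 PM; employees 50 > 44 → Late-Night Authorization required.
§17.7 employees 50 ≥ 37; closes 7:00 PM, at/before 2:00 AM → Operating Permit not required.
§17.8 closes 7:00 PM, after 5:00 PM → Municipal Permit not required.
§17.9 closes 7:00 PM, at/before 10:00 PM; boards or breeds animals → Municipal Authorization required.
§17.10 closes 7:00 PM, at/before midnight; boards or breeds animals → Municipal License required.
§17.11 boards or breeds animals; closes 7:00 PM, after 5:00 PM; does not provide personal fitness instruction → Kennel Certificate not required.

Kennel Permit, Late-Night Authorization, Municipal License, Standard Certificate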